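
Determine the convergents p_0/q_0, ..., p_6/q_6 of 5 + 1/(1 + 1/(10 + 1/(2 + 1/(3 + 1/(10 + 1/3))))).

Using the convergent recurrence p_i = a_i*p_{i-1} + p_{i-2}, q_i = a_i*q_{i-1} + q_{i-2} with p_{-2}=0, p_{-1}=1, q_{-2}=1, q_{-1}=0:
  i=0: a_0=5, p_0 = 5*1 + 0 = 5, q_0 = 5*0 + 1 = 1.
  i=1: a_1=1, p_1 = 1*5 + 1 = 6, q_1 = 1*1 + 0 = 1.
  i=2: a_2=10, p_2 = 10*6 + 5 = 65, q_2 = 10*1 + 1 = 11.
  i=3: a_3=2, p_3 = 2*65 + 6 = 136, q_3 = 2*11 + 1 = 23.
  i=4: a_4=3, p_4 = 3*136 + 65 = 473, q_4 = 3*23 + 11 = 80.
  i=5: a_5=10, p_5 = 10*473 + 136 = 4866, q_5 = 10*80 + 23 = 823.
  i=6: a_6=3, p_6 = 3*4866 + 473 = 15071, q_6 = 3*823 + 80 = 2549.

5/1, 6/1, 65/11, 136/23, 473/80, 4866/823, 15071/2549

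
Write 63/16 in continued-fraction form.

Run the Euclidean algorithm on 63 and 16; the successive quotients are the partial quotients a_0, a_1, ... (each step inverts the fractional part left over by the previous one):
  63 = 3*16 + 15, so a_0 = 3.
  16 = 1*15 + 1, so a_1 = 1.
  15 = 15*1 + 0, so a_2 = 15.
The remainder reaches 0 after 3 divisions, so the expansion has 3 partial quotients, read off in order.

[3; 1, 15]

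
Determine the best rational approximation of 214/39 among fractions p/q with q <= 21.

115/21

Expand x = 214/39 as a continued fraction with the Euclidean algorithm:
  214 = 5*39 + 19, so a_0 = 5.
  39 = 2*19 + 1, so a_1 = 2.
  19 = 19*1 + 0, so a_2 = 19.
so x = [5; 2, 19].
Convergents (p_i = a_i*p_{i-1} + p_{i-2}, q_i = a_i*q_{i-1} + q_{i-2} with p_{-2}=0, p_{-1}=1, q_{-2}=1, q_{-1}=0), until the denominator exceeds 21:
  i=0: a_0=5, p_0 = 5*1 + 0 = 5, q_0 = 5*0 + 1 = 1.
  i=1: a_1=2, p_1 = 2*5 + 1 = 11, q_1 = 2*1 + 0 = 2.
  i=2: a_2=19, p_2 = 19*11 + 5 = 214, q_2 = 19*2 + 1 = 39.
q_2 = 39 > 21, so the last convergent with denominator <= 21 is p_1/q_1 = 11/2.
The closest fraction with denominator <= 21 is either p_1/q_1 or the intermediate fraction (k*p_1 + p_0)/(k*q_1 + q_0) with the largest k >= 1 whose denominator stays <= 21; these approach x as k grows, and every other convergent or intermediate fraction in range is farther away.
Largest k: floor((21 - q_0)/q_1) = floor((21 - 1)/2) = 10.
That gives (10*11 + 5)/(10*2 + 1) = 115/21.
Compare the errors: |x - 11/2| = |214*2 - 11*39|/(39*2) = 1/78, and |x - 115/21| = |214*21 - 115*39|/(39*21) = 9/819.
Cross-multiplying, 9*78 = 702 < 819 = 1*819, so 9/819 is smaller: the intermediate fraction 115/21 is closer to x than 11/2.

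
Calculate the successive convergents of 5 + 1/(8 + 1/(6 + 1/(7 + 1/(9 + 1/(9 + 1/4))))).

5/1, 41/8, 251/49, 1798/351, 16433/3208, 149695/29223, 615213/120100

Using the convergent recurrence p_i = a_i*p_{i-1} + p_{i-2}, q_i = a_i*q_{i-1} + q_{i-2} with p_{-2}=0, p_{-1}=1, q_{-2}=1, q_{-1}=0:
  i=0: a_0=5, p_0 = 5*1 + 0 = 5, q_0 = 5*0 + 1 = 1.
  i=1: a_1=8, p_1 = 8*5 + 1 = 41, q_1 = 8*1 + 0 = 8.
  i=2: a_2=6, p_2 = 6*41 + 5 = 251, q_2 = 6*8 + 1 = 49.
  i=3: a_3=7, p_3 = 7*251 + 41 = 1798, q_3 = 7*49 + 8 = 351.
  i=4: a_4=9, p_4 = 9*1798 + 251 = 16433, q_4 = 9*351 + 49 = 3208.
  i=5: a_5=9, p_5 = 9*16433 + 1798 = 149695, q_5 = 9*3208 + 351 = 29223.
  i=6: a_6=4, p_6 = 4*149695 + 16433 = 615213, q_6 = 4*29223 + 3208 = 120100.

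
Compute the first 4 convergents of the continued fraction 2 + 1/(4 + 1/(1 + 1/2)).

2/1, 9/4, 11/5, 31/14

Using the convergent recurrence p_i = a_i*p_{i-1} + p_{i-2}, q_i = a_i*q_{i-1} + q_{i-2} with p_{-2}=0, p_{-1}=1, q_{-2}=1, q_{-1}=0:
  i=0: a_0=2, p_0 = 2*1 + 0 = 2, q_0 = 2*0 + 1 = 1.
  i=1: a_1=4, p_1 = 4*2 + 1 = 9, q_1 = 4*1 + 0 = 4.
  i=2: a_2=1, p_2 = 1*9 + 2 = 11, q_2 = 1*4 + 1 = 5.
  i=3: a_3=2, p_3 = 2*11 + 9 = 31, q_3 = 2*5 + 4 = 14.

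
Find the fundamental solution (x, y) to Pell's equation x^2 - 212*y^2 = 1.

First expand sqrt(212) as a continued fraction. With x_i = (sqrt(212) + m_i)/d_i and (m_0, d_0) = (0, 1): a_0 = floor(sqrt(212)) = 14, since 14^2 = 196 <= 212 < 225 = 15^2.
Iterate m_{i+1} = d_i*a_i - m_i, d_{i+1} = (212 - m_{i+1}^2)/d_i, a_{i+1} = floor((a_0 + m_{i+1})/d_{i+1}):
  m_1 = 1*14 - 0 = 14, d_1 = (212 - 14^2)/1 = 16/1 = 16, a_1 = floor((14 + 14)/16) = 1.
  m_2 = 16*1 - 14 = 2, d_2 = (212 - 2^2)/16 = 208/16 = 13, a_2 = floor((14 + 2)/13) = 1.
  m_3 = 13*1 - 2 = 11, d_3 = (212 - 11^2)/13 = 91/13 = 7, a_3 = floor((14 + 11)/7) = 3.
  m_4 = 7*3 - 11 = 10, d_4 = (212 - 10^2)/7 = 112/7 = 16, a_4 = floor((14 + 10)/16) = 1.
  m_5 = 16*1 - 10 = 6, d_5 = (212 - 6^2)/16 = 176/16 = 11, a_5 = floor((14 + 6)/11) = 1.
  m_6 = 11*1 - 6 = 5, d_6 = (212 - 5^2)/11 = 187/11 = 17, a_6 = floor((14 + 5)/17) = 1.
  m_7 = 17*1 - 5 = 12, d_7 = (212 - 12^2)/17 = 68/17 = 4, a_7 = floor((14 + 12)/4) = 6.
  m_8 = 4*6 - 12 = 12, d_8 = (212 - 12^2)/4 = 68/4 = 17, a_8 = floor((14 + 12)/17) = 1.
  m_9 = 17*1 - 12 = 5, d_9 = (212 - 5^2)/17 = 187/17 = 11, a_9 = floor((14 + 5)/11) = 1.
  m_10 = 11*1 - 5 = 6, d_10 = (212 - 6^2)/11 = 176/11 = 16, a_10 = floor((14 + 6)/16) = 1.
  m_11 = 16*1 - 6 = 10, d_11 = (212 - 10^2)/16 = 112/16 = 7, a_11 = floor((14 + 10)/7) = 3.
  m_12 = 7*3 - 10 = 11, d_12 = (212 - 11^2)/7 = 91/7 = 13, a_12 = floor((14 + 11)/13) = 1.
  m_13 = 13*1 - 11 = 2, d_13 = (212 - 2^2)/13 = 208/13 = 16, a_13 = floor((14 + 2)/16) = 1.
  m_14 = 16*1 - 2 = 14, d_14 = (212 - 14^2)/16 = 16/16 = 1, a_14 = floor((14 + 14)/1) = 28.
  m_15 = 1*28 - 14 = 14, d_15 = (212 - 14^2)/1 = 16/1 = 16: (m_15, d_15) = (m_1, d_1) = (14, 16), so from here the quotients repeat a_1, ..., a_14; the period length is 14.
So sqrt(212) = [14; (1, 1, 3, 1, 1, 1, 6, 1, 1, 1, 3, 1, 1, 28)] with period length k = 14.
k is even, so the fundamental solution of x^2 - 212y^2 = 1 is (p_{k-1}, q_{k-1}) = (p_13, q_13); compute convergents through index 13.
Convergents (p_i = a_i*p_{i-1} + p_{i-2}, q_i = a_i*q_{i-1} + q_{i-2} with p_{-2}=0, p_{-1}=1, q_{-2}=1, q_{-1}=0):
  i=0: a_0=14, p_0 = 14*1 + 0 = 14, q_0 = 14*0 + 1 = 1.
  i=1: a_1=1, p_1 = 1*14 + 1 = 15, q_1 = 1*1 + 0 = 1.
  i=2: a_2=1, p_2 = 1*15 + 14 = 29, q_2 = 1*1 + 1 = 2.
  i=3: a_3=3, p_3 = 3*29 + 15 = 102, q_3 = 3*2 + 1 = 7.
  i=4: a_4=1, p_4 = 1*102 + 29 = 131, q_4 = 1*7 + 2 = 9.
  i=5: a_5=1, p_5 = 1*131 + 102 = 233, q_5 = 1*9 + 7 = 16.
  i=6: a_6=1, p_6 = 1*233 + 131 = 364, q_6 = 1*16 + 9 = 25.
  i=7: a_7=6, p_7 = 6*364 + 233 = 2417, q_7 = 6*25 + 16 = 166.
  i=8: a_8=1, p_8 = 1*2417 + 364 = 2781, q_8 = 1*166 + 25 = 191.
  i=9: a_9=1, p_9 = 1*2781 + 2417 = 5198, q_9 = 1*191 + 166 = 357.
  i=10: a_10=1, p_10 = 1*5198 + 2781 = 7979, q_10 = 1*357 + 191 = 548.
  i=11: a_11=3, p_11 = 3*7979 + 5198 = 29135, q_11 = 3*548 + 357 = 2001.
  i=12: a_12=1, p_12 = 1*29135 + 7979 = 37114, q_12 = 1*2001 + 548 = 2549.
  i=13: a_13=1, p_13 = 1*37114 + 29135 = 66249, q_13 = 1*2549 + 2001 = 4550.
Check: 66249^2 - 212*4550^2 = 4388930001 - 4388930000 = 1, so (x, y) = (66249, 4550) solves the equation, and by the theorem it is the least positive solution.

(x, y) = (66249, 4550)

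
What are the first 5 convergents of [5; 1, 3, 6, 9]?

Using the convergent recurrence p_i = a_i*p_{i-1} + p_{i-2}, q_i = a_i*q_{i-1} + q_{i-2} with p_{-2}=0, p_{-1}=1, q_{-2}=1, q_{-1}=0:
  i=0: a_0=5, p_0 = 5*1 + 0 = 5, q_0 = 5*0 + 1 = 1.
  i=1: a_1=1, p_1 = 1*5 + 1 = 6, q_1 = 1*1 + 0 = 1.
  i=2: a_2=3, p_2 = 3*6 + 5 = 23, q_2 = 3*1 + 1 = 4.
  i=3: a_3=6, p_3 = 6*23 + 6 = 144, q_3 = 6*4 + 1 = 25.
  i=4: a_4=9, p_4 = 9*144 + 23 = 1319, q_4 = 9*25 + 4 = 229.

5/1, 6/1, 23/4, 144/25, 1319/229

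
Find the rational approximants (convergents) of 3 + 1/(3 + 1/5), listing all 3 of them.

Using the convergent recurrence p_i = a_i*p_{i-1} + p_{i-2}, q_i = a_i*q_{i-1} + q_{i-2} with p_{-2}=0, p_{-1}=1, q_{-2}=1, q_{-1}=0:
  i=0: a_0=3, p_0 = 3*1 + 0 = 3, q_0 = 3*0 + 1 = 1.
  i=1: a_1=3, p_1 = 3*3 + 1 = 10, q_1 = 3*1 + 0 = 3.
  i=2: a_2=5, p_2 = 5*10 + 3 = 53, q_2 = 5*3 + 1 = 16.

3/1, 10/3, 53/16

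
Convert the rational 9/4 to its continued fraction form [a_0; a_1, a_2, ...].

Run the Euclidean algorithm on 9 and 4; the successive quotients are the partial quotients a_0, a_1, ... (each step inverts the fractional part left over by the previous one):
  9 = 2*4 + 1, so a_0 = 2.
  4 = 4*1 + 0, so a_1 = 4.
The remainder reaches 0 after 2 divisions, so the expansion has 2 partial quotients, read off in order.

[2; 4]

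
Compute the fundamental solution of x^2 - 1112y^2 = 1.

First expand sqrt(1112) as a continued fraction. With x_i = (sqrt(1112) + m_i)/d_i and (m_0, d_0) = (0, 1): a_0 = floor(sqrt(1112)) = 33, since 33^2 = 1089 <= 1112 < 1156 = 34^2.
Iterate m_{i+1} = d_i*a_i - m_i, d_{i+1} = (1112 - m_{i+1}^2)/d_i, a_{i+1} = floor((a_0 + m_{i+1})/d_{i+1}):
  m_1 = 1*33 - 0 = 33, d_1 = (1112 - 33^2)/1 = 23/1 = 23, a_1 = floor((33 + 33)/23) = 2.
  m_2 = 23*2 - 33 = 13, d_2 = (1112 - 13^2)/23 = 943/23 = 41, a_2 = floor((33 + 13)/41) = 1.
  m_3 = 41*1 - 13 = 28, d_3 = (1112 - 28^2)/41 = 328/41 = 8, a_3 = floor((33 + 28)/8) = 7.
  m_4 = 8*7 - 28 = 28, d_4 = (1112 - 28^2)/8 = 328/8 = 41, a_4 = floor((33 + 28)/41) = 1.
  m_5 = 41*1 - 28 = 13, d_5 = (1112 - 13^2)/41 = 943/41 = 23, a_5 = floor((33 + 13)/23) = 2.
  m_6 = 23*2 - 13 = 33, d_6 = (1112 - 33^2)/23 = 23/23 = 1, a_6 = floor((33 + 33)/1) = 66.
  m_7 = 1*66 - 33 = 33, d_7 = (1112 - 33^2)/1 = 23/1 = 23: (m_7, d_7) = (m_1, d_1) = (33, 23), so from here the quotients repeat a_1, ..., a_6; the period length is 6.
So sqrt(1112) = [33; (2, 1, 7, 1, 2, 66)] with period length k = 6.
k is even, so the fundamental solution of x^2 - 1112y^2 = 1 is (p_{k-1}, q_{k-1}) = (p_5, q_5); compute convergents through index 5.
Convergents (p_i = a_i*p_{i-1} + p_{i-2}, q_i = a_i*q_{i-1} + q_{i-2} with p_{-2}=0, p_{-1}=1, q_{-2}=1, q_{-1}=0):
  i=0: a_0=33, p_0 = 33*1 + 0 = 33, q_0 = 33*0 + 1 = 1.
  i=1: a_1=2, p_1 = 2*33 + 1 = 67, q_1 = 2*1 + 0 = 2.
  i=2: a_2=1, p_2 = 1*67 + 33 = 100, q_2 = 1*2 + 1 = 3.
  i=3: a_3=7, p_3 = 7*100 + 67 = 767, q_3 = 7*3 + 2 = 23.
  i=4: a_4=1, p_4 = 1*767 + 100 = 867, q_4 = 1*23 + 3 = 26.
  i=5: a_5=2, p_5 = 2*867 + 767 = 2501, q_5 = 2*26 + 23 = 75.
Check: 2501^2 - 1112*75^2 = 6255001 - 6255000 = 1, so (x, y) = (2501, 75) solves the equation, and by the theorem it is the least positive solution.

(x, y) = (2501, 75)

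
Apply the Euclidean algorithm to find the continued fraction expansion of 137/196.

Run the Euclidean algorithm on 137 and 196; the successive quotients are the partial quotients a_0, a_1, ... (each step inverts the fractional part left over by the previous one):
  137 = 0*196 + 137, so a_0 = 0.
  196 = 1*137 + 59, so a_1 = 1.
  137 = 2*59 + 19, so a_2 = 2.
  59 = 3*19 + 2, so a_3 = 3.
  19 = 9*2 + 1, so a_4 = 9.
  2 = 2*1 + 0, so a_5 = 2.
The remainder reaches 0 after 6 divisions, so the expansion has 6 partial quotients, read off in order.

[0; 1, 2, 3, 9, 2]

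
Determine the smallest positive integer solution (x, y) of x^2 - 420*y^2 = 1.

(x, y) = (41, 2)

First expand sqrt(420) as a continued fraction. With x_i = (sqrt(420) + m_i)/d_i and (m_0, d_0) = (0, 1): a_0 = floor(sqrt(420)) = 20, since 20^2 = 400 <= 420 < 441 = 21^2.
Iterate m_{i+1} = d_i*a_i - m_i, d_{i+1} = (420 - m_{i+1}^2)/d_i, a_{i+1} = floor((a_0 + m_{i+1})/d_{i+1}):
  m_1 = 1*20 - 0 = 20, d_1 = (420 - 20^2)/1 = 20/1 = 20, a_1 = floor((20 + 20)/20) = 2.
  m_2 = 20*2 - 20 = 20, d_2 = (420 - 20^2)/20 = 20/20 = 1, a_2 = floor((20 + 20)/1) = 40.
  m_3 = 1*40 - 20 = 20, d_3 = (420 - 20^2)/1 = 20/1 = 20: (m_3, d_3) = (m_1, d_1) = (20, 20), so from here the quotients repeat a_1, a_2; the period length is 2.
So sqrt(420) = [20; (2, 40)] with period length k = 2.
k is even, so the fundamental solution of x^2 - 420y^2 = 1 is (p_{k-1}, q_{k-1}) = (p_1, q_1); compute convergents through index 1.
Convergents (p_i = a_i*p_{i-1} + p_{i-2}, q_i = a_i*q_{i-1} + q_{i-2} with p_{-2}=0, p_{-1}=1, q_{-2}=1, q_{-1}=0):
  i=0: a_0=20, p_0 = 20*1 + 0 = 20, q_0 = 20*0 + 1 = 1.
  i=1: a_1=2, p_1 = 2*20 + 1 = 41, q_1 = 2*1 + 0 = 2.
Check: 41^2 - 420*2^2 = 1681 - 1680 = 1, so (x, y) = (41, 2) solves the equation, and by the theorem it is the least positive solution.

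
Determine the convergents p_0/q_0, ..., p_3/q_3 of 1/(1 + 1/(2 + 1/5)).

0/1, 1/1, 2/3, 11/16

Using the convergent recurrence p_i = a_i*p_{i-1} + p_{i-2}, q_i = a_i*q_{i-1} + q_{i-2} with p_{-2}=0, p_{-1}=1, q_{-2}=1, q_{-1}=0:
  i=0: a_0=0, p_0 = 0*1 + 0 = 0, q_0 = 0*0 + 1 = 1.
  i=1: a_1=1, p_1 = 1*0 + 1 = 1, q_1 = 1*1 + 0 = 1.
  i=2: a_2=2, p_2 = 2*1 + 0 = 2, q_2 = 2*1 + 1 = 3.
  i=3: a_3=5, p_3 = 5*2 + 1 = 11, q_3 = 5*3 + 1 = 16.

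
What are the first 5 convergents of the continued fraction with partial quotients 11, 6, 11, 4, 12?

Using the convergent recurrence p_i = a_i*p_{i-1} + p_{i-2}, q_i = a_i*q_{i-1} + q_{i-2} with p_{-2}=0, p_{-1}=1, q_{-2}=1, q_{-1}=0:
  i=0: a_0=11, p_0 = 11*1 + 0 = 11, q_0 = 11*0 + 1 = 1.
  i=1: a_1=6, p_1 = 6*11 + 1 = 67, q_1 = 6*1 + 0 = 6.
  i=2: a_2=11, p_2 = 11*67 + 11 = 748, q_2 = 11*6 + 1 = 67.
  i=3: a_3=4, p_3 = 4*748 + 67 = 3059, q_3 = 4*67 + 6 = 274.
  i=4: a_4=12, p_4 = 12*3059 + 748 = 37456, q_4 = 12*274 + 67 = 3355.

11/1, 67/6, 748/67, 3059/274, 37456/3355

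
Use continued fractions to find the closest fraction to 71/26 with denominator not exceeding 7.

19/7

Expand x = 71/26 as a continued fraction with the Euclidean algorithm:
  71 = 2*26 + 19, so a_0 = 2.
  26 = 1*19 + 7, so a_1 = 1.
  19 = 2*7 + 5, so a_2 = 2.
  7 = 1*5 + 2, so a_3 = 1.
  5 = 2*2 + 1, so a_4 = 2.
  2 = 2*1 + 0, so a_5 = 2.
so x = [2; 1, 2, 1, 2, 2].
Convergents (p_i = a_i*p_{i-1} + p_{i-2}, q_i = a_i*q_{i-1} + q_{i-2} with p_{-2}=0, p_{-1}=1, q_{-2}=1, q_{-1}=0), until the denominator exceeds 7:
  i=0: a_0=2, p_0 = 2*1 + 0 = 2, q_0 = 2*0 + 1 = 1.
  i=1: a_1=1, p_1 = 1*2 + 1 = 3, q_1 = 1*1 + 0 = 1.
  i=2: a_2=2, p_2 = 2*3 + 2 = 8, q_2 = 2*1 + 1 = 3.
  i=3: a_3=1, p_3 = 1*8 + 3 = 11, q_3 = 1*3 + 1 = 4.
  i=4: a_4=2, p_4 = 2*11 + 8 = 30, q_4 = 2*4 + 3 = 11.
q_4 = 11 > 7, so the last convergent with denominator <= 7 is p_3/q_3 = 11/4.
The closest fraction with denominator <= 7 is either p_3/q_3 or the intermediate fraction (k*p_3 + p_2)/(k*q_3 + q_2) with the largest k >= 1 whose denominator stays <= 7; these approach x as k grows, and every other convergent or intermediate fraction in range is farther away.
Largest k: floor((7 - q_2)/q_3) = floor((7 - 3)/4) = 1.
That gives (1*11 + 8)/(1*4 + 3) = 19/7.
Compare the errors: |x - 11/4| = |71*4 - 11*26|/(26*4) = 2/104, and |x - 19/7| = |71*7 - 19*26|/(26*7) = 3/182.
Cross-multiplying, 3*104 = 312 < 364 = 2*182, so 3/182 is smaller: the intermediate fraction 19/7 is closer to x than 11/4.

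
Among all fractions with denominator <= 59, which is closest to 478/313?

Expand x = 478/313 as a continued fraction with the Euclidean algorithm:
  478 = 1*313 + 165, so a_0 = 1.
  313 = 1*165 + 148, so a_1 = 1.
  165 = 1*148 + 17, so a_2 = 1.
  148 = 8*17 + 12, so a_3 = 8.
  17 = 1*12 + 5, so a_4 = 1.
  12 = 2*5 + 2, so a_5 = 2.
  5 = 2*2 + 1, so a_6 = 2.
  2 = 2*1 + 0, so a_7 = 2.
so x = [1; 1, 1, 8, 1, 2, 2, 2].
Convergents (p_i = a_i*p_{i-1} + p_{i-2}, q_i = a_i*q_{i-1} + q_{i-2} with p_{-2}=0, p_{-1}=1, q_{-2}=1, q_{-1}=0), until the denominator exceeds 59:
  i=0: a_0=1, p_0 = 1*1 + 0 = 1, q_0 = 1*0 + 1 = 1.
  i=1: a_1=1, p_1 = 1*1 + 1 = 2, q_1 = 1*1 + 0 = 1.
  i=2: a_2=1, p_2 = 1*2 + 1 = 3, q_2 = 1*1 + 1 = 2.
  i=3: a_3=8, p_3 = 8*3 + 2 = 26, q_3 = 8*2 + 1 = 17.
  i=4: a_4=1, p_4 = 1*26 + 3 = 29, q_4 = 1*17 + 2 = 19.
  i=5: a_5=2, p_5 = 2*29 + 26 = 84, q_5 = 2*19 + 17 = 55.
  i=6: a_6=2, p_6 = 2*84 + 29 = 197, q_6 = 2*55 + 19 = 129.
q_6 = 129 > 59, so the last convergent with denominator <= 59 is p_5/q_5 = 84/55.
The closest fraction with denominator <= 59 is either p_5/q_5 or the intermediate fraction (k*p_5 + p_4)/(k*q_5 + q_4) with the largest k >= 1 whose denominator stays <= 59; these approach x as k grows, and every other convergent or intermediate fraction in range is farther away.
Largest k: floor((59 - q_4)/q_5) = floor((59 - 19)/55) = 0.
Since k = 0, no intermediate fraction beyond p_5/q_5 has denominator <= 59, so the convergent 84/55 is the closest (its error is |478*55 - 84*313|/(313*55) = 2/17215).

84/55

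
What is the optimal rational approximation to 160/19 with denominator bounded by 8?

59/7

Expand x = 160/19 as a continued fraction with the Euclidean algorithm:
  160 = 8*19 + 8, so a_0 = 8.
  19 = 2*8 + 3, so a_1 = 2.
  8 = 2*3 + 2, so a_2 = 2.
  3 = 1*2 + 1, so a_3 = 1.
  2 = 2*1 + 0, so a_4 = 2.
so x = [8; 2, 2, 1, 2].
Convergents (p_i = a_i*p_{i-1} + p_{i-2}, q_i = a_i*q_{i-1} + q_{i-2} with p_{-2}=0, p_{-1}=1, q_{-2}=1, q_{-1}=0), until the denominator exceeds 8:
  i=0: a_0=8, p_0 = 8*1 + 0 = 8, q_0 = 8*0 + 1 = 1.
  i=1: a_1=2, p_1 = 2*8 + 1 = 17, q_1 = 2*1 + 0 = 2.
  i=2: a_2=2, p_2 = 2*17 + 8 = 42, q_2 = 2*2 + 1 = 5.
  i=3: a_3=1, p_3 = 1*42 + 17 = 59, q_3 = 1*5 + 2 = 7.
  i=4: a_4=2, p_4 = 2*59 + 42 = 160, q_4 = 2*7 + 5 = 19.
q_4 = 19 > 8, so the last convergent with denominator <= 8 is p_3/q_3 = 59/7.
The closest fraction with denominator <= 8 is either p_3/q_3 or the intermediate fraction (k*p_3 + p_2)/(k*q_3 + q_2) with the largest k >= 1 whose denominator stays <= 8; these approach x as k grows, and every other convergent or intermediate fraction in range is farther away.
Largest k: floor((8 - q_2)/q_3) = floor((8 - 5)/7) = 0.
Since k = 0, no intermediate fraction beyond p_3/q_3 has denominator <= 8, so the convergent 59/7 is the closest (its error is |160*7 - 59*19|/(19*7) = 1/133).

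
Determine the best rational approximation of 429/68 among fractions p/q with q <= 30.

Expand x = 429/68 as a continued fraction with the Euclidean algorithm:
  429 = 6*68 + 21, so a_0 = 6.
  68 = 3*21 + 5, so a_1 = 3.
  21 = 4*5 + 1, so a_2 = 4.
  5 = 5*1 + 0, so a_3 = 5.
so x = [6; 3, 4, 5].
Convergents (p_i = a_i*p_{i-1} + p_{i-2}, q_i = a_i*q_{i-1} + q_{i-2} with p_{-2}=0, p_{-1}=1, q_{-2}=1, q_{-1}=0), until the denominator exceeds 30:
  i=0: a_0=6, p_0 = 6*1 + 0 = 6, q_0 = 6*0 + 1 = 1.
  i=1: a_1=3, p_1 = 3*6 + 1 = 19, q_1 = 3*1 + 0 = 3.
  i=2: a_2=4, p_2 = 4*19 + 6 = 82, q_2 = 4*3 + 1 = 13.
  i=3: a_3=5, p_3 = 5*82 + 19 = 429, q_3 = 5*13 + 3 = 68.
q_3 = 68 > 30, so the last convergent with denominator <= 30 is p_2/q_2 = 82/13.
The closest fraction with denominator <= 30 is either p_2/q_2 or the intermediate fraction (k*p_2 + p_1)/(k*q_2 + q_1) with the largest k >= 1 whose denominator stays <= 30; these approach x as k grows, and every other convergent or intermediate fraction in range is farther away.
Largest k: floor((30 - q_1)/q_2) = floor((30 - 3)/13) = 2.
That gives (2*82 + 19)/(2*13 + 3) = 183/29.
Compare the errors: |x - 82/13| = |429*13 - 82*68|/(68*13) = 1/884, and |x - 183/29| = |429*29 - 183*68|/(68*29) = 3/1972.
Cross-multiplying, 1*1972 = 1972 < 2652 = 3*884, so 1/884 is smaller: the convergent 82/13 is closer to x than 183/29.

82/13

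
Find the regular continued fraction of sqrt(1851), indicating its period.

[43; (43, 86)]

Write x_i = (sqrt(1851) + m_i)/d_i with (m_0, d_0) = (0, 1). a_0 = floor(sqrt(1851)) = 43, since 43^2 = 1849 <= 1851 < 1936 = 44^2.
Iterate m_{i+1} = d_i*a_i - m_i, d_{i+1} = (1851 - m_{i+1}^2)/d_i, a_{i+1} = floor((a_0 + m_{i+1})/d_{i+1}):
  m_1 = 1*43 - 0 = 43, d_1 = (1851 - 43^2)/1 = 2/1 = 2, a_1 = floor((43 + 43)/2) = 43.
  m_2 = 2*43 - 43 = 43, d_2 = (1851 - 43^2)/2 = 2/2 = 1, a_2 = floor((43 + 43)/1) = 86.
  m_3 = 1*86 - 43 = 43, d_3 = (1851 - 43^2)/1 = 2/1 = 2: (m_3, d_3) = (m_1, d_1) = (43, 2), so from here the quotients repeat a_1, a_2; the period length is 2.
Hence the expansion of sqrt(1851) is a_0 = 43 followed by the repeating block 43, 86 (period 2).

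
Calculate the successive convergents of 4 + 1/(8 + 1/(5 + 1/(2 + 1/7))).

Using the convergent recurrence p_i = a_i*p_{i-1} + p_{i-2}, q_i = a_i*q_{i-1} + q_{i-2} with p_{-2}=0, p_{-1}=1, q_{-2}=1, q_{-1}=0:
  i=0: a_0=4, p_0 = 4*1 + 0 = 4, q_0 = 4*0 + 1 = 1.
  i=1: a_1=8, p_1 = 8*4 + 1 = 33, q_1 = 8*1 + 0 = 8.
  i=2: a_2=5, p_2 = 5*33 + 4 = 169, q_2 = 5*8 + 1 = 41.
  i=3: a_3=2, p_3 = 2*169 + 33 = 371, q_3 = 2*41 + 8 = 90.
  i=4: a_4=7, p_4 = 7*371 + 169 = 2766, q_4 = 7*90 + 41 = 671.

4/1, 33/8, 169/41, 371/90, 2766/671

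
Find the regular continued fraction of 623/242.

[2; 1, 1, 2, 1, 6, 5]

Run the Euclidean algorithm on 623 and 242; the successive quotients are the partial quotients a_0, a_1, ... (each step inverts the fractional part left over by the previous one):
  623 = 2*242 + 139, so a_0 = 2.
  242 = 1*139 + 103, so a_1 = 1.
  139 = 1*103 + 36, so a_2 = 1.
  103 = 2*36 + 31, so a_3 = 2.
  36 = 1*31 + 5, so a_4 = 1.
  31 = 6*5 + 1, so a_5 = 6.
  5 = 5*1 + 0, so a_6 = 5.
The remainder reaches 0 after 7 divisions, so the expansion has 7 partial quotients, read off in order.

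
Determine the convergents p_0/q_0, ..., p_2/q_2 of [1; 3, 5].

1/1, 4/3, 21/16

Using the convergent recurrence p_i = a_i*p_{i-1} + p_{i-2}, q_i = a_i*q_{i-1} + q_{i-2} with p_{-2}=0, p_{-1}=1, q_{-2}=1, q_{-1}=0:
  i=0: a_0=1, p_0 = 1*1 + 0 = 1, q_0 = 1*0 + 1 = 1.
  i=1: a_1=3, p_1 = 3*1 + 1 = 4, q_1 = 3*1 + 0 = 3.
  i=2: a_2=5, p_2 = 5*4 + 1 = 21, q_2 = 5*3 + 1 = 16.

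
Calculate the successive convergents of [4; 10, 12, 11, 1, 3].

Using the convergent recurrence p_i = a_i*p_{i-1} + p_{i-2}, q_i = a_i*q_{i-1} + q_{i-2} with p_{-2}=0, p_{-1}=1, q_{-2}=1, q_{-1}=0:
  i=0: a_0=4, p_0 = 4*1 + 0 = 4, q_0 = 4*0 + 1 = 1.
  i=1: a_1=10, p_1 = 10*4 + 1 = 41, q_1 = 10*1 + 0 = 10.
  i=2: a_2=12, p_2 = 12*41 + 4 = 496, q_2 = 12*10 + 1 = 121.
  i=3: a_3=11, p_3 = 11*496 + 41 = 5497, q_3 = 11*121 + 10 = 1341.
  i=4: a_4=1, p_4 = 1*5497 + 496 = 5993, q_4 = 1*1341 + 121 = 1462.
  i=5: a_5=3, p_5 = 3*5993 + 5497 = 23476, q_5 = 3*1462 + 1341 = 5727.

4/1, 41/10, 496/121, 5497/1341, 5993/1462, 23476/5727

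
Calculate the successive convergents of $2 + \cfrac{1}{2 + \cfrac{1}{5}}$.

2/1, 5/2, 27/11

Using the convergent recurrence p_i = a_i*p_{i-1} + p_{i-2}, q_i = a_i*q_{i-1} + q_{i-2} with p_{-2}=0, p_{-1}=1, q_{-2}=1, q_{-1}=0:
  i=0: a_0=2, p_0 = 2*1 + 0 = 2, q_0 = 2*0 + 1 = 1.
  i=1: a_1=2, p_1 = 2*2 + 1 = 5, q_1 = 2*1 + 0 = 2.
  i=2: a_2=5, p_2 = 5*5 + 2 = 27, q_2 = 5*2 + 1 = 11.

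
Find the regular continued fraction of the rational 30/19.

Run the Euclidean algorithm on 30 and 19; the successive quotients are the partial quotients a_0, a_1, ... (each step inverts the fractional part left over by the previous one):
  30 = 1*19 + 11, so a_0 = 1.
  19 = 1*11 + 8, so a_1 = 1.
  11 = 1*8 + 3, so a_2 = 1.
  8 = 2*3 + 2, so a_3 = 2.
  3 = 1*2 + 1, so a_4 = 1.
  2 = 2*1 + 0, so a_5 = 2.
The remainder reaches 0 after 6 divisions, so the expansion has 6 partial quotients, read off in order.

[1; 1, 1, 2, 1, 2]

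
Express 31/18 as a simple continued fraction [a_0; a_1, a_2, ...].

Run the Euclidean algorithm on 31 and 18; the successive quotients are the partial quotients a_0, a_1, ... (each step inverts the fractional part left over by the previous one):
  31 = 1*18 + 13, so a_0 = 1.
  18 = 1*13 + 5, so a_1 = 1.
  13 = 2*5 + 3, so a_2 = 2.
  5 = 1*3 + 2, so a_3 = 1.
  3 = 1*2 + 1, so a_4 = 1.
  2 = 2*1 + 0, so a_5 = 2.
The remainder reaches 0 after 6 divisions, so the expansion has 6 partial quotients, read off in order.

[1; 1, 2, 1, 1, 2]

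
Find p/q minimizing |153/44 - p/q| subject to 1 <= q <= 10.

Expand x = 153/44 as a continued fraction with the Euclidean algorithm:
  153 = 3*44 + 21, so a_0 = 3.
  44 = 2*21 + 2, so a_1 = 2.
  21 = 10*2 + 1, so a_2 = 10.
  2 = 2*1 + 0, so a_3 = 2.
so x = [3; 2, 10, 2].
Convergents (p_i = a_i*p_{i-1} + p_{i-2}, q_i = a_i*q_{i-1} + q_{i-2} with p_{-2}=0, p_{-1}=1, q_{-2}=1, q_{-1}=0), until the denominator exceeds 10:
  i=0: a_0=3, p_0 = 3*1 + 0 = 3, q_0 = 3*0 + 1 = 1.
  i=1: a_1=2, p_1 = 2*3 + 1 = 7, q_1 = 2*1 + 0 = 2.
  i=2: a_2=10, p_2 = 10*7 + 3 = 73, q_2 = 10*2 + 1 = 21.
q_2 = 21 > 10, so the last convergent with denominator <= 10 is p_1/q_1 = 7/2.
The closest fraction with denominator <= 10 is either p_1/q_1 or the intermediate fraction (k*p_1 + p_0)/(k*q_1 + q_0) with the largest k >= 1 whose denominator stays <= 10; these approach x as k grows, and every other convergent or intermediate fraction in range is farther away.
Largest k: floor((10 - q_0)/q_1) = floor((10 - 1)/2) = 4.
That gives (4*7 + 3)/(4*2 + 1) = 31/9.
Compare the errors: |x - 7/2| = |153*2 - 7*44|/(44*2) = 2/88, and |x - 31/9| = |153*9 - 31*44|/(44*9) = 13/396.
Cross-multiplying, 2*396 = 792 < 1144 = 13*88, so 2/88 is smaller: the convergent 7/2 is closer to x than 31/9.

7/2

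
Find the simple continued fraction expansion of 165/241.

[0; 1, 2, 5, 1, 5, 2]

Run the Euclidean algorithm on 165 and 241; the successive quotients are the partial quotients a_0, a_1, ... (each step inverts the fractional part left over by the previous one):
  165 = 0*241 + 165, so a_0 = 0.
  241 = 1*165 + 76, so a_1 = 1.
  165 = 2*76 + 13, so a_2 = 2.
  76 = 5*13 + 11, so a_3 = 5.
  13 = 1*11 + 2, so a_4 = 1.
  11 = 5*2 + 1, so a_5 = 5.
  2 = 2*1 + 0, so a_6 = 2.
The remainder reaches 0 after 7 divisions, so the expansion has 7 partial quotients, read off in order.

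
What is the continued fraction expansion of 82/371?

Run the Euclidean algorithm on 82 and 371; the successive quotients are the partial quotients a_0, a_1, ... (each step inverts the fractional part left over by the previous one):
  82 = 0*371 + 82, so a_0 = 0.
  371 = 4*82 + 43, so a_1 = 4.
  82 = 1*43 + 39, so a_2 = 1.
  43 = 1*39 + 4, so a_3 = 1.
  39 = 9*4 + 3, so a_4 = 9.
  4 = 1*3 + 1, so a_5 = 1.
  3 = 3*1 + 0, so a_6 = 3.
The remainder reaches 0 after 7 divisions, so the expansion has 7 partial quotients, read off in order.

[0; 4, 1, 1, 9, 1, 3]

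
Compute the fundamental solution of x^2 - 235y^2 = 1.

(x, y) = (46, 3)

First expand sqrt(235) as a continued fraction. With x_i = (sqrt(235) + m_i)/d_i and (m_0, d_0) = (0, 1): a_0 = floor(sqrt(235)) = 15, since 15^2 = 225 <= 235 < 256 = 16^2.
Iterate m_{i+1} = d_i*a_i - m_i, d_{i+1} = (235 - m_{i+1}^2)/d_i, a_{i+1} = floor((a_0 + m_{i+1})/d_{i+1}):
  m_1 = 1*15 - 0 = 15, d_1 = (235 - 15^2)/1 = 10/1 = 10, a_1 = floor((15 + 15)/10) = 3.
  m_2 = 10*3 - 15 = 15, d_2 = (235 - 15^2)/10 = 10/10 = 1, a_2 = floor((15 + 15)/1) = 30.
  m_3 = 1*30 - 15 = 15, d_3 = (235 - 15^2)/1 = 10/1 = 10: (m_3, d_3) = (m_1, d_1) = (15, 10), so from here the quotients repeat a_1, a_2; the period length is 2.
So sqrt(235) = [15; (3, 30)] with period length k = 2.
k is even, so the fundamental solution of x^2 - 235y^2 = 1 is (p_{k-1}, q_{k-1}) = (p_1, q_1); compute convergents through index 1.
Convergents (p_i = a_i*p_{i-1} + p_{i-2}, q_i = a_i*q_{i-1} + q_{i-2} with p_{-2}=0, p_{-1}=1, q_{-2}=1, q_{-1}=0):
  i=0: a_0=15, p_0 = 15*1 + 0 = 15, q_0 = 15*0 + 1 = 1.
  i=1: a_1=3, p_1 = 3*15 + 1 = 46, q_1 = 3*1 + 0 = 3.
Check: 46^2 - 235*3^2 = 2116 - 2115 = 1, so (x, y) = (46, 3) solves the equation, and by the theorem it is the least positive solution.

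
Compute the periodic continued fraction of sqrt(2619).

[51; (5, 1, 2, 11, 51, 11, 2, 1, 5, 102)]

Write x_i = (sqrt(2619) + m_i)/d_i with (m_0, d_0) = (0, 1). a_0 = floor(sqrt(2619)) = 51, since 51^2 = 2601 <= 2619 < 2704 = 52^2.
Iterate m_{i+1} = d_i*a_i - m_i, d_{i+1} = (2619 - m_{i+1}^2)/d_i, a_{i+1} = floor((a_0 + m_{i+1})/d_{i+1}):
  m_1 = 1*51 - 0 = 51, d_1 = (2619 - 51^2)/1 = 18/1 = 18, a_1 = floor((51 + 51)/18) = 5.
  m_2 = 18*5 - 51 = 39, d_2 = (2619 - 39^2)/18 = 1098/18 = 61, a_2 = floor((51 + 39)/61) = 1.
  m_3 = 61*1 - 39 = 22, d_3 = (2619 - 22^2)/61 = 2135/61 = 35, a_3 = floor((51 + 22)/35) = 2.
  m_4 = 35*2 - 22 = 48, d_4 = (2619 - 48^2)/35 = 315/35 = 9, a_4 = floor((51 + 48)/9) = 11.
  m_5 = 9*11 - 48 = 51, d_5 = (2619 - 51^2)/9 = 18/9 = 2, a_5 = floor((51 + 51)/2) = 51.
  m_6 = 2*51 - 51 = 51, d_6 = (2619 - 51^2)/2 = 18/2 = 9, a_6 = floor((51 + 51)/9) = 11.
  m_7 = 9*11 - 51 = 48, d_7 = (2619 - 48^2)/9 = 315/9 = 35, a_7 = floor((51 + 48)/35) = 2.
  m_8 = 35*2 - 48 = 22, d_8 = (2619 - 22^2)/35 = 2135/35 = 61, a_8 = floor((51 + 22)/61) = 1.
  m_9 = 61*1 - 22 = 39, d_9 = (2619 - 39^2)/61 = 1098/61 = 18, a_9 = floor((51 + 39)/18) = 5.
  m_10 = 18*5 - 39 = 51, d_10 = (2619 - 51^2)/18 = 18/18 = 1, a_10 = floor((51 + 51)/1) = 102.
  m_11 = 1*102 - 51 = 51, d_11 = (2619 - 51^2)/1 = 18/1 = 18: (m_11, d_11) = (m_1, d_1) = (51, 18), so from here the quotients repeat a_1, ..., a_10; the period length is 10.
Hence the expansion of sqrt(2619) is a_0 = 51 followed by the repeating block 5, 1, 2, 11, 51, 11, 2, 1, 5, 102 (period 10).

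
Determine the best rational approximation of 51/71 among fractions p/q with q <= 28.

Expand x = 51/71 as a continued fraction with the Euclidean algorithm:
  51 = 0*71 + 51, so a_0 = 0.
  71 = 1*51 + 20, so a_1 = 1.
  51 = 2*20 + 11, so a_2 = 2.
  20 = 1*11 + 9, so a_3 = 1.
  11 = 1*9 + 2, so a_4 = 1.
  9 = 4*2 + 1, so a_5 = 4.
  2 = 2*1 + 0, so a_6 = 2.
so x = [0; 1, 2, 1, 1, 4, 2].
Convergents (p_i = a_i*p_{i-1} + p_{i-2}, q_i = a_i*q_{i-1} + q_{i-2} with p_{-2}=0, p_{-1}=1, q_{-2}=1, q_{-1}=0), until the denominator exceeds 28:
  i=0: a_0=0, p_0 = 0*1 + 0 = 0, q_0 = 0*0 + 1 = 1.
  i=1: a_1=1, p_1 = 1*0 + 1 = 1, q_1 = 1*1 + 0 = 1.
  i=2: a_2=2, p_2 = 2*1 + 0 = 2, q_2 = 2*1 + 1 = 3.
  i=3: a_3=1, p_3 = 1*2 + 1 = 3, q_3 = 1*3 + 1 = 4.
  i=4: a_4=1, p_4 = 1*3 + 2 = 5, q_4 = 1*4 + 3 = 7.
  i=5: a_5=4, p_5 = 4*5 + 3 = 23, q_5 = 4*7 + 4 = 32.
q_5 = 32 > 28, so the last convergent with denominator <= 28 is p_4/q_4 = 5/7.
The closest fraction with denominator <= 28 is either p_4/q_4 or the intermediate fraction (k*p_4 + p_3)/(k*q_4 + q_3) with the largest k >= 1 whose denominator stays <= 28; these approach x as k grows, and every other convergent or intermediate fraction in range is farther away.
Largest k: floor((28 - q_3)/q_4) = floor((28 - 4)/7) = 3.
That gives (3*5 + 3)/(3*7 + 4) = 18/25.
Compare the errors: |x - 5/7| = |51*7 - 5*71|/(71*7) = 2/497, and |x - 18/25| = |51*25 - 18*71|/(71*25) = 3/1775.
Cross-multiplying, 3*497 = 1491 < 3550 = 2*1775, so 3/1775 is smaller: the intermediate fraction 18/25 is closer to x than 5/7.

18/25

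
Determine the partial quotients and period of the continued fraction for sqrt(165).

Write x_i = (sqrt(165) + m_i)/d_i with (m_0, d_0) = (0, 1). a_0 = floor(sqrt(165)) = 12, since 12^2 = 144 <= 165 < 169 = 13^2.
Iterate m_{i+1} = d_i*a_i - m_i, d_{i+1} = (165 - m_{i+1}^2)/d_i, a_{i+1} = floor((a_0 + m_{i+1})/d_{i+1}):
  m_1 = 1*12 - 0 = 12, d_1 = (165 - 12^2)/1 = 21/1 = 21, a_1 = floor((12 + 12)/21) = 1.
  m_2 = 21*1 - 12 = 9, d_2 = (165 - 9^2)/21 = 84/21 = 4, a_2 = floor((12 + 9)/4) = 5.
  m_3 = 4*5 - 9 = 11, d_3 = (165 - 11^2)/4 = 44/4 = 11, a_3 = floor((12 + 11)/11) = 2.
  m_4 = 11*2 - 11 = 11, d_4 = (165 - 11^2)/11 = 44/11 = 4, a_4 = floor((12 + 11)/4) = 5.
  m_5 = 4*5 - 11 = 9, d_5 = (165 - 9^2)/4 = 84/4 = 21, a_5 = floor((12 + 9)/21) = 1.
  m_6 = 21*1 - 9 = 12, d_6 = (165 - 12^2)/21 = 21/21 = 1, a_6 = floor((12 + 12)/1) = 24.
  m_7 = 1*24 - 12 = 12, d_7 = (165 - 12^2)/1 = 21/1 = 21: (m_7, d_7) = (m_1, d_1) = (12, 21), so from here the quotients repeat a_1, ..., a_6; the period length is 6.
Hence the expansion of sqrt(165) is a_0 = 12 followed by the repeating block 1, 5, 2, 5, 1, 24 (period 6).

[12; (1, 5, 2, 5, 1, 24)]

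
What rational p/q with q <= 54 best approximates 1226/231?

69/13

Expand x = 1226/231 as a continued fraction with the Euclidean algorithm:
  1226 = 5*231 + 71, so a_0 = 5.
  231 = 3*71 + 18, so a_1 = 3.
  71 = 3*18 + 17, so a_2 = 3.
  18 = 1*17 + 1, so a_3 = 1.
  17 = 17*1 + 0, so a_4 = 17.
so x = [5; 3, 3, 1, 17].
Convergents (p_i = a_i*p_{i-1} + p_{i-2}, q_i = a_i*q_{i-1} + q_{i-2} with p_{-2}=0, p_{-1}=1, q_{-2}=1, q_{-1}=0), until the denominator exceeds 54:
  i=0: a_0=5, p_0 = 5*1 + 0 = 5, q_0 = 5*0 + 1 = 1.
  i=1: a_1=3, p_1 = 3*5 + 1 = 16, q_1 = 3*1 + 0 = 3.
  i=2: a_2=3, p_2 = 3*16 + 5 = 53, q_2 = 3*3 + 1 = 10.
  i=3: a_3=1, p_3 = 1*53 + 16 = 69, q_3 = 1*10 + 3 = 13.
  i=4: a_4=17, p_4 = 17*69 + 53 = 1226, q_4 = 17*13 + 10 = 231.
q_4 = 231 > 54, so the last convergent with denominator <= 54 is p_3/q_3 = 69/13.
The closest fraction with denominator <= 54 is either p_3/q_3 or the intermediate fraction (k*p_3 + p_2)/(k*q_3 + q_2) with the largest k >= 1 whose denominator stays <= 54; these approach x as k grows, and every other convergent or intermediate fraction in range is farther away.
Largest k: floor((54 - q_2)/q_3) = floor((54 - 10)/13) = 3.
That gives (3*69 + 53)/(3*13 + 10) = 260/49.
Compare the errors: |x - 69/13| = |1226*13 - 69*231|/(231*13) = 1/3003, and |x - 260/49| = |1226*49 - 260*231|/(231*49) = 14/11319.
Cross-multiplying, 1*11319 = 11319 < 42042 = 14*3003, so 1/3003 is smaller: the convergent 69/13 is closer to x than 260/49.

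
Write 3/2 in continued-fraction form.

Run the Euclidean algorithm on 3 and 2; the successive quotients are the partial quotients a_0, a_1, ... (each step inverts the fractional part left over by the previous one):
  3 = 1*2 + 1, so a_0 = 1.
  2 = 2*1 + 0, so a_1 = 2.
The remainder reaches 0 after 2 divisions, so the expansion has 2 partial quotients, read off in order.

[1; 2]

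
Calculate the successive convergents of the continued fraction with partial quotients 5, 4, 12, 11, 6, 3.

Using the convergent recurrence p_i = a_i*p_{i-1} + p_{i-2}, q_i = a_i*q_{i-1} + q_{i-2} with p_{-2}=0, p_{-1}=1, q_{-2}=1, q_{-1}=0:
  i=0: a_0=5, p_0 = 5*1 + 0 = 5, q_0 = 5*0 + 1 = 1.
  i=1: a_1=4, p_1 = 4*5 + 1 = 21, q_1 = 4*1 + 0 = 4.
  i=2: a_2=12, p_2 = 12*21 + 5 = 257, q_2 = 12*4 + 1 = 49.
  i=3: a_3=11, p_3 = 11*257 + 21 = 2848, q_3 = 11*49 + 4 = 543.
  i=4: a_4=6, p_4 = 6*2848 + 257 = 17345, q_4 = 6*543 + 49 = 3307.
  i=5: a_5=3, p_5 = 3*17345 + 2848 = 54883, q_5 = 3*3307 + 543 = 10464.

5/1, 21/4, 257/49, 2848/543, 17345/3307, 54883/10464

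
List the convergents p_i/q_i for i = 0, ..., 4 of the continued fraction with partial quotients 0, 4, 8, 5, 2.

0/1, 1/4, 8/33, 41/169, 90/371

Using the convergent recurrence p_i = a_i*p_{i-1} + p_{i-2}, q_i = a_i*q_{i-1} + q_{i-2} with p_{-2}=0, p_{-1}=1, q_{-2}=1, q_{-1}=0:
  i=0: a_0=0, p_0 = 0*1 + 0 = 0, q_0 = 0*0 + 1 = 1.
  i=1: a_1=4, p_1 = 4*0 + 1 = 1, q_1 = 4*1 + 0 = 4.
  i=2: a_2=8, p_2 = 8*1 + 0 = 8, q_2 = 8*4 + 1 = 33.
  i=3: a_3=5, p_3 = 5*8 + 1 = 41, q_3 = 5*33 + 4 = 169.
  i=4: a_4=2, p_4 = 2*41 + 8 = 90, q_4 = 2*169 + 33 = 371.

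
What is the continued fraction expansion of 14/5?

[2; 1, 4]

Run the Euclidean algorithm on 14 and 5; the successive quotients are the partial quotients a_0, a_1, ... (each step inverts the fractional part left over by the previous one):
  14 = 2*5 + 4, so a_0 = 2.
  5 = 1*4 + 1, so a_1 = 1.
  4 = 4*1 + 0, so a_2 = 4.
The remainder reaches 0 after 3 divisions, so the expansion has 3 partial quotients, read off in order.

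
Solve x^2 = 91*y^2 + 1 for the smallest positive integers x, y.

(x, y) = (1574, 165)

First expand sqrt(91) as a continued fraction. With x_i = (sqrt(91) + m_i)/d_i and (m_0, d_0) = (0, 1): a_0 = floor(sqrt(91)) = 9, since 9^2 = 81 <= 91 < 100 = 10^2.
Iterate m_{i+1} = d_i*a_i - m_i, d_{i+1} = (91 - m_{i+1}^2)/d_i, a_{i+1} = floor((a_0 + m_{i+1})/d_{i+1}):
  m_1 = 1*9 - 0 = 9, d_1 = (91 - 9^2)/1 = 10/1 = 10, a_1 = floor((9 + 9)/10) = 1.
  m_2 = 10*1 - 9 = 1, d_2 = (91 - 1^2)/10 = 90/10 = 9, a_2 = floor((9 + 1)/9) = 1.
  m_3 = 9*1 - 1 = 8, d_3 = (91 - 8^2)/9 = 27/9 = 3, a_3 = floor((9 + 8)/3) = 5.
  m_4 = 3*5 - 8 = 7, d_4 = (91 - 7^2)/3 = 42/3 = 14, a_4 = floor((9 + 7)/14) = 1.
  m_5 = 14*1 - 7 = 7, d_5 = (91 - 7^2)/14 = 42/14 = 3, a_5 = floor((9 + 7)/3) = 5.
  m_6 = 3*5 - 7 = 8, d_6 = (91 - 8^2)/3 = 27/3 = 9, a_6 = floor((9 + 8)/9) = 1.
  m_7 = 9*1 - 8 = 1, d_7 = (91 - 1^2)/9 = 90/9 = 10, a_7 = floor((9 + 1)/10) = 1.
  m_8 = 10*1 - 1 = 9, d_8 = (91 - 9^2)/10 = 10/10 = 1, a_8 = floor((9 + 9)/1) = 18.
  m_9 = 1*18 - 9 = 9, d_9 = (91 - 9^2)/1 = 10/1 = 10: (m_9, d_9) = (m_1, d_1) = (9, 10), so from here the quotients repeat a_1, ..., a_8; the period length is 8.
So sqrt(91) = [9; (1, 1, 5, 1, 5, 1, 1, 18)] with period length k = 8.
k is even, so the fundamental solution of x^2 - 91y^2 = 1 is (p_{k-1}, q_{k-1}) = (p_7, q_7); compute convergents through index 7.
Convergents (p_i = a_i*p_{i-1} + p_{i-2}, q_i = a_i*q_{i-1} + q_{i-2} with p_{-2}=0, p_{-1}=1, q_{-2}=1, q_{-1}=0):
  i=0: a_0=9, p_0 = 9*1 + 0 = 9, q_0 = 9*0 + 1 = 1.
  i=1: a_1=1, p_1 = 1*9 + 1 = 10, q_1 = 1*1 + 0 = 1.
  i=2: a_2=1, p_2 = 1*10 + 9 = 19, q_2 = 1*1 + 1 = 2.
  i=3: a_3=5, p_3 = 5*19 + 10 = 105, q_3 = 5*2 + 1 = 11.
  i=4: a_4=1, p_4 = 1*105 + 19 = 124, q_4 = 1*11 + 2 = 13.
  i=5: a_5=5, p_5 = 5*124 + 105 = 725, q_5 = 5*13 + 11 = 76.
  i=6: a_6=1, p_6 = 1*725 + 124 = 849, q_6 = 1*76 + 13 = 89.
  i=7: a_7=1, p_7 = 1*849 + 725 = 1574, q_7 = 1*89 + 76 = 165.
Check: 1574^2 - 91*165^2 = 2477476 - 2477475 = 1, so (x, y) = (1574, 165) solves the equation, and by the theorem it is the least positive solution.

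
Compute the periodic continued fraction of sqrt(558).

Write x_i = (sqrt(558) + m_i)/d_i with (m_0, d_0) = (0, 1). a_0 = floor(sqrt(558)) = 23, since 23^2 = 529 <= 558 < 576 = 24^2.
Iterate m_{i+1} = d_i*a_i - m_i, d_{i+1} = (558 - m_{i+1}^2)/d_i, a_{i+1} = floor((a_0 + m_{i+1})/d_{i+1}):
  m_1 = 1*23 - 0 = 23, d_1 = (558 - 23^2)/1 = 29/1 = 29, a_1 = floor((23 + 23)/29) = 1.
  m_2 = 29*1 - 23 = 6, d_2 = (558 - 6^2)/29 = 522/29 = 18, a_2 = floor((23 + 6)/18) = 1.
  m_3 = 18*1 - 6 = 12, d_3 = (558 - 12^2)/18 = 414/18 = 23, a_3 = floor((23 + 12)/23) = 1.
  m_4 = 23*1 - 12 = 11, d_4 = (558 - 11^2)/23 = 437/23 = 19, a_4 = floor((23 + 11)/19) = 1.
  m_5 = 19*1 - 11 = 8, d_5 = (558 - 8^2)/19 = 494/19 = 26, a_5 = floor((23 + 8)/26) = 1.
  m_6 = 26*1 - 8 = 18, d_6 = (558 - 18^2)/26 = 234/26 = 9, a_6 = floor((23 + 18)/9) = 4.
  m_7 = 9*4 - 18 = 18, d_7 = (558 - 18^2)/9 = 234/9 = 26, a_7 = floor((23 + 18)/26) = 1.
  m_8 = 26*1 - 18 = 8, d_8 = (558 - 8^2)/26 = 494/26 = 19, a_8 = floor((23 + 8)/19) = 1.
  m_9 = 19*1 - 8 = 11, d_9 = (558 - 11^2)/19 = 437/19 = 23, a_9 = floor((23 + 11)/23) = 1.
  m_10 = 23*1 - 11 = 12, d_10 = (558 - 12^2)/23 = 414/23 = 18, a_10 = floor((23 + 12)/18) = 1.
  m_11 = 18*1 - 12 = 6, d_11 = (558 - 6^2)/18 = 522/18 = 29, a_11 = floor((23 + 6)/29) = 1.
  m_12 = 29*1 - 6 = 23, d_12 = (558 - 23^2)/29 = 29/29 = 1, a_12 = floor((23 + 23)/1) = 46.
  m_13 = 1*46 - 23 = 23, d_13 = (558 - 23^2)/1 = 29/1 = 29: (m_13, d_13) = (m_1, d_1) = (23, 29), so from here the quotients repeat a_1, ..., a_12; the period length is 12.
Hence the expansion of sqrt(558) is a_0 = 23 followed by the repeating block 1, 1, 1, 1, 1, 4, 1, 1, 1, 1, 1, 46 (period 12).

[23; (1, 1, 1, 1, 1, 4, 1, 1, 1, 1, 1, 46)]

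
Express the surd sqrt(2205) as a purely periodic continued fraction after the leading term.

[46; (1, 22, 2, 22, 1, 92)]

Write x_i = (sqrt(2205) + m_i)/d_i with (m_0, d_0) = (0, 1). a_0 = floor(sqrt(2205)) = 46, since 46^2 = 2116 <= 2205 < 2209 = 47^2.
Iterate m_{i+1} = d_i*a_i - m_i, d_{i+1} = (2205 - m_{i+1}^2)/d_i, a_{i+1} = floor((a_0 + m_{i+1})/d_{i+1}):
  m_1 = 1*46 - 0 = 46, d_1 = (2205 - 46^2)/1 = 89/1 = 89, a_1 = floor((46 + 46)/89) = 1.
  m_2 = 89*1 - 46 = 43, d_2 = (2205 - 43^2)/89 = 356/89 = 4, a_2 = floor((46 + 43)/4) = 22.
  m_3 = 4*22 - 43 = 45, d_3 = (2205 - 45^2)/4 = 180/4 = 45, a_3 = floor((46 + 45)/45) = 2.
  m_4 = 45*2 - 45 = 45, d_4 = (2205 - 45^2)/45 = 180/45 = 4, a_4 = floor((46 + 45)/4) = 22.
  m_5 = 4*22 - 45 = 43, d_5 = (2205 - 43^2)/4 = 356/4 = 89, a_5 = floor((46 + 43)/89) = 1.
  m_6 = 89*1 - 43 = 46, d_6 = (2205 - 46^2)/89 = 89/89 = 1, a_6 = floor((46 + 46)/1) = 92.
  m_7 = 1*92 - 46 = 46, d_7 = (2205 - 46^2)/1 = 89/1 = 89: (m_7, d_7) = (m_1, d_1) = (46, 89), so from here the quotients repeat a_1, ..., a_6; the period length is 6.
Hence the expansion of sqrt(2205) is a_0 = 46 followed by the repeating block 1, 22, 2, 22, 1, 92 (period 6).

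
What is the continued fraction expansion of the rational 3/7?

Run the Euclidean algorithm on 3 and 7; the successive quotients are the partial quotients a_0, a_1, ... (each step inverts the fractional part left over by the previous one):
  3 = 0*7 + 3, so a_0 = 0.
  7 = 2*3 + 1, so a_1 = 2.
  3 = 3*1 + 0, so a_2 = 3.
The remainder reaches 0 after 3 divisions, so the expansion has 3 partial quotients, read off in order.

[0; 2, 3]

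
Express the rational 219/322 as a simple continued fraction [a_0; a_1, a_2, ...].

Run the Euclidean algorithm on 219 and 322; the successive quotients are the partial quotients a_0, a_1, ... (each step inverts the fractional part left over by the previous one):
  219 = 0*322 + 219, so a_0 = 0.
  322 = 1*219 + 103, so a_1 = 1.
  219 = 2*103 + 13, so a_2 = 2.
  103 = 7*13 + 12, so a_3 = 7.
  13 = 1*12 + 1, so a_4 = 1.
  12 = 12*1 + 0, so a_5 = 12.
The remainder reaches 0 after 6 divisions, so the expansion has 6 partial quotients, read off in order.

[0; 1, 2, 7, 1, 12]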